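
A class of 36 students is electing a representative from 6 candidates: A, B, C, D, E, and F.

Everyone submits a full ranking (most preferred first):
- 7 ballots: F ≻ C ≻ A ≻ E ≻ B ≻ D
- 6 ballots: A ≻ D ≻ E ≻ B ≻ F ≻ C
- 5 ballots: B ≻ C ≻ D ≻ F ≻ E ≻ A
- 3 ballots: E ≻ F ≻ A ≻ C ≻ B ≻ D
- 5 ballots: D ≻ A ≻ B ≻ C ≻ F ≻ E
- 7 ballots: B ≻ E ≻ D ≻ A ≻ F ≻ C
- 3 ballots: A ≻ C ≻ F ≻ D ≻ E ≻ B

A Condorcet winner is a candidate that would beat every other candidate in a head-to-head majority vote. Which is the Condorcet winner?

A

A vs B: 24–12
A vs C: 24–12
A vs D: 19–17
A vs E: 21–15
A vs F: 21–15
A beats every other candidate.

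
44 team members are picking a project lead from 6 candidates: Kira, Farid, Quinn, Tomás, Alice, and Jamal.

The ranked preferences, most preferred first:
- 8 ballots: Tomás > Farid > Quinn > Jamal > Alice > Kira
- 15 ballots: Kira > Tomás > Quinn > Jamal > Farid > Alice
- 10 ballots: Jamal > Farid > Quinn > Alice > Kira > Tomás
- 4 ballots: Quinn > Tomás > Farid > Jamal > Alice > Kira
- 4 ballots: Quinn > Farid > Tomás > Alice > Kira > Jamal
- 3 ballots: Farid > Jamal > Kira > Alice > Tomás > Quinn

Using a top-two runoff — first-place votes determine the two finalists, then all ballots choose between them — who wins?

Jamal

Round 1 first-place votes: Kira 15, Farid 3, Quinn 8, Tomás 8, Alice 0, Jamal 10. Kira and Jamal advance.
Runoff: Kira is ranked above Jamal on 19 ballots, Jamal above Kira on 25.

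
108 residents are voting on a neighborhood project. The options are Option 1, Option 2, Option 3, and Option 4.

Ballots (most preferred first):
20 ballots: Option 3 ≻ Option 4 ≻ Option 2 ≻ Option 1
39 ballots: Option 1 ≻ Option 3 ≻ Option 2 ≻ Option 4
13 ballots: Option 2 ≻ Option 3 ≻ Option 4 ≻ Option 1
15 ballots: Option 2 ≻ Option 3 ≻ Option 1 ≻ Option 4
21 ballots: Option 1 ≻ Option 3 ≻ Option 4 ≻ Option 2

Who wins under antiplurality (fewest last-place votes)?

Option 3

Last-place votes: Option 1 33, Option 2 21, Option 3 0, Option 4 54.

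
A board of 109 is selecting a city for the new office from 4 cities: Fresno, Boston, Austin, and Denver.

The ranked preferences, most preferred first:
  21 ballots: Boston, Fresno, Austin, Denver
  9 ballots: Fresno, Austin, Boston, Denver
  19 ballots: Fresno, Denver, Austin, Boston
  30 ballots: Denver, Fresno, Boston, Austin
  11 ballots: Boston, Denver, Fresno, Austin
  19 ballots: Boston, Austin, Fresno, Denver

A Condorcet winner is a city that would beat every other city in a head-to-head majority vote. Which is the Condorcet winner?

Fresno

Fresno vs Boston: 58–51
Fresno vs Austin: 90–19
Fresno vs Denver: 68–41
Fresno beats every other city.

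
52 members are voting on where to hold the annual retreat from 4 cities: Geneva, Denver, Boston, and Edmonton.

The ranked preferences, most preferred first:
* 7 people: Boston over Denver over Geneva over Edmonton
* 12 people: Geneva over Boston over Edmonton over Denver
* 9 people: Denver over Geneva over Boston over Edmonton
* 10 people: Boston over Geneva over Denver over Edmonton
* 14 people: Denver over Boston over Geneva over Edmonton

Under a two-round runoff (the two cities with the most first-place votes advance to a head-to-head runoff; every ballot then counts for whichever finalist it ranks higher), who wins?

Round 1 first-place votes: Geneva 12, Denver 23, Boston 17, Edmonton 0. Denver and Boston advance.
Runoff: Denver is ranked above Boston on 23 ballots, Boston above Denver on 29.

Boston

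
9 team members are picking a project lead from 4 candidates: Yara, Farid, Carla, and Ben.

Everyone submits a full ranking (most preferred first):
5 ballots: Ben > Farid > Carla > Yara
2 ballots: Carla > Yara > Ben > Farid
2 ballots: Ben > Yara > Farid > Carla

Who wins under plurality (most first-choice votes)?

First-place votes: Yara 0, Farid 0, Carla 2, Ben 7.

Ben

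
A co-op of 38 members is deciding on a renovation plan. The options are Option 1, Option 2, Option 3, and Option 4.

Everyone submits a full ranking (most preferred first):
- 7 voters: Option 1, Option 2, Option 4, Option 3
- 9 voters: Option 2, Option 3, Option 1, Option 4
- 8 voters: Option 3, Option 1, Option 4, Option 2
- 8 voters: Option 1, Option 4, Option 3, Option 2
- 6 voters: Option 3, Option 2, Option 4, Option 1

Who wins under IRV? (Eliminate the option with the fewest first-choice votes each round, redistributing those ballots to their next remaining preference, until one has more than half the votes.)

Round 1: Option 1 15, Option 2 9, Option 3 14, Option 4 0. Option 4 eliminated.
Round 2: Option 1 15, Option 2 9, Option 3 14. Option 2 eliminated.
Round 3: Option 1 15, Option 3 23. Option 3 has a majority (≥20).

Option 3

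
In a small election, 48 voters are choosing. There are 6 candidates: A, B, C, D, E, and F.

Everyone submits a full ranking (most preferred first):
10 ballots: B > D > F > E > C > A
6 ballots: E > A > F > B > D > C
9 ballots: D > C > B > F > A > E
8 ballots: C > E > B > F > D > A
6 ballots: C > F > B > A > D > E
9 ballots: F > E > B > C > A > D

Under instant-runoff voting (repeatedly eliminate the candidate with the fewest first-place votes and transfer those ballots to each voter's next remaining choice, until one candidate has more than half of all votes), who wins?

Round 1: A 0, B 10, C 14, D 9, E 6, F 9. A eliminated.
Round 2: B 10, C 14, D 9, E 6, F 9. E eliminated.
Round 3: B 10, C 14, D 9, F 15. D eliminated.
Round 4: B 10, C 23, F 15. B eliminated.
Round 5: C 23, F 25. F has a majority (≥25).

F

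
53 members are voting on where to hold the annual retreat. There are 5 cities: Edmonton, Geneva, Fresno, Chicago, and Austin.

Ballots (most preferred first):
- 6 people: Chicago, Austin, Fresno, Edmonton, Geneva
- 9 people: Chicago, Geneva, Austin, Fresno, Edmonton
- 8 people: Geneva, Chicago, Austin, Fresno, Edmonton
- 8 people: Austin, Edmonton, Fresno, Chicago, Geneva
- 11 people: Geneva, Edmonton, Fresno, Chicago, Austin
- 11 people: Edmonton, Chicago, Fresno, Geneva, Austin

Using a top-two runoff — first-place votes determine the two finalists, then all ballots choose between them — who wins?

Chicago

Round 1 first-place votes: Edmonton 11, Geneva 19, Fresno 0, Chicago 15, Austin 8. Geneva and Chicago advance.
Runoff: Geneva is ranked above Chicago on 19 ballots, Chicago above Geneva on 34.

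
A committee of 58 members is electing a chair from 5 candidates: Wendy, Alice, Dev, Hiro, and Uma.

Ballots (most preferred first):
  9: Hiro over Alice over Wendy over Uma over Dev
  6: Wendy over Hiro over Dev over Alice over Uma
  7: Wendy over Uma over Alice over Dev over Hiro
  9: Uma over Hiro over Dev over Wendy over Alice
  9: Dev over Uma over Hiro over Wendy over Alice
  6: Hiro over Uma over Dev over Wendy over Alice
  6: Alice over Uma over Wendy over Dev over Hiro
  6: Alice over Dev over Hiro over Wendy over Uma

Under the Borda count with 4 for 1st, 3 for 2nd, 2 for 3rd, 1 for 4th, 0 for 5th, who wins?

Hiro

Wendy: 9×2 + 6×4 + 7×4 + 9×1 + 9×1 + 6×1 + 6×2 + 6×1 = 112
Alice: 9×3 + 6×1 + 7×2 + 9×0 + 9×0 + 6×0 + 6×4 + 6×4 = 95
Dev: 9×0 + 6×2 + 7×1 + 9×2 + 9×4 + 6×2 + 6×1 + 6×3 = 109
Hiro: 9×4 + 6×3 + 7×0 + 9×3 + 9×2 + 6×4 + 6×0 + 6×2 = 135
Uma: 9×1 + 6×0 + 7×3 + 9×4 + 9×3 + 6×3 + 6×3 + 6×0 = 129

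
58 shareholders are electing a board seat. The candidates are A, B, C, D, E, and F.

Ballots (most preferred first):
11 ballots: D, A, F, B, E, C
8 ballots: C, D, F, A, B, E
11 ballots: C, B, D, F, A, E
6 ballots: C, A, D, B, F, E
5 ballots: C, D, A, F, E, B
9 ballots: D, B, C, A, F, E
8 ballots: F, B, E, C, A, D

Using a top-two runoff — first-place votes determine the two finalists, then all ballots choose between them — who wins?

C

Round 1 first-place votes: A 0, B 0, C 30, D 20, E 0, F 8. C and D advance.
Runoff: C is ranked above D on 38 ballots, D above C on 20.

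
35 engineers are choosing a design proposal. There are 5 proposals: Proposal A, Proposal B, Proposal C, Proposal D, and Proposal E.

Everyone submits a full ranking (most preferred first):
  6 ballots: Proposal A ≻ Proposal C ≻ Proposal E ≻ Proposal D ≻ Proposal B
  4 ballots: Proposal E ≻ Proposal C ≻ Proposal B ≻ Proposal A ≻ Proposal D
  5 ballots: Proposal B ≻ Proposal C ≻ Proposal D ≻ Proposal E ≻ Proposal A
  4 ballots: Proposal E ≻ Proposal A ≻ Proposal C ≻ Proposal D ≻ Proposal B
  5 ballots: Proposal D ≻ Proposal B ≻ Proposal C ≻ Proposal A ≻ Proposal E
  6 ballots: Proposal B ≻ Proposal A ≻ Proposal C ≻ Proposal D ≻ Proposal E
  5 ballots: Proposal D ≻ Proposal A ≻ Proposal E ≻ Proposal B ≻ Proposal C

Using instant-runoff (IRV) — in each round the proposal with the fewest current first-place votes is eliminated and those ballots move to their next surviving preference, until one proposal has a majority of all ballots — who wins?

Round 1: Proposal A 6, Proposal B 11, Proposal C 0, Proposal D 10, Proposal E 8. Proposal C eliminated.
Round 2: Proposal A 6, Proposal B 11, Proposal D 10, Proposal E 8. Proposal A eliminated.
Round 3: Proposal B 11, Proposal D 10, Proposal E 14. Proposal D eliminated.
Round 4: Proposal B 16, Proposal E 19. Proposal E has a majority (≥18).

Proposal E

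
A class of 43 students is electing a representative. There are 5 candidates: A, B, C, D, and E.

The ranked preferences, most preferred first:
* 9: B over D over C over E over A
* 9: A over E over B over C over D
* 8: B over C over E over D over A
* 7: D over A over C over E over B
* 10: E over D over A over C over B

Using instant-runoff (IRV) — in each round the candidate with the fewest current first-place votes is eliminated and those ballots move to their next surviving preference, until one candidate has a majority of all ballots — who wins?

A

Round 1: A 9, B 17, C 0, D 7, E 10. C eliminated.
Round 2: A 9, B 17, D 7, E 10. D eliminated.
Round 3: A 16, B 17, E 10. E eliminated.
Round 4: A 26, B 17. A has a majority (≥22).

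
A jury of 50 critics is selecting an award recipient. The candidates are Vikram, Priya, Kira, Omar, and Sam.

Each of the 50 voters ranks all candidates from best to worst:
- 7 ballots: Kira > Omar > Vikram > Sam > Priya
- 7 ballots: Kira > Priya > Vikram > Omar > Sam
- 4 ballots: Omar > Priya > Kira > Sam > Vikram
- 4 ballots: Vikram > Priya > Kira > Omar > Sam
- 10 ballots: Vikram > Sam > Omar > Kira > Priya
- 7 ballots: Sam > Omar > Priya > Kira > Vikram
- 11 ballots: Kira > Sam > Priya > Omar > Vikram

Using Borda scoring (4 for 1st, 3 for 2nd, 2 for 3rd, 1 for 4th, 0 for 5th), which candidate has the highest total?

Kira

Vikram: 7×2 + 7×2 + 4×0 + 4×4 + 10×4 + 7×0 + 11×0 = 84
Priya: 7×0 + 7×3 + 4×3 + 4×3 + 10×0 + 7×2 + 11×2 = 81
Kira: 7×4 + 7×4 + 4×2 + 4×2 + 10×1 + 7×1 + 11×4 = 133
Omar: 7×3 + 7×1 + 4×4 + 4×1 + 10×2 + 7×3 + 11×1 = 100
Sam: 7×1 + 7×0 + 4×1 + 4×0 + 10×3 + 7×4 + 11×3 = 102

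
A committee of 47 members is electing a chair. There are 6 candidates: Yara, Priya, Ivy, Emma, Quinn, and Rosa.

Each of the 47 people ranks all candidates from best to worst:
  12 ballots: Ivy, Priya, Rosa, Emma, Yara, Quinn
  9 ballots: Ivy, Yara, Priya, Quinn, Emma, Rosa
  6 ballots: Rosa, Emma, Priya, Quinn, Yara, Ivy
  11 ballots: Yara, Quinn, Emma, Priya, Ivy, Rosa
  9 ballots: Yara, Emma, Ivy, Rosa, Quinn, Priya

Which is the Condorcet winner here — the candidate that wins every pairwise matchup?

Yara vs Priya: 29–18
Yara vs Ivy: 26–21
Yara vs Emma: 29–18
Yara vs Quinn: 41–6
Yara vs Rosa: 29–18
Yara beats every other candidate.

Yara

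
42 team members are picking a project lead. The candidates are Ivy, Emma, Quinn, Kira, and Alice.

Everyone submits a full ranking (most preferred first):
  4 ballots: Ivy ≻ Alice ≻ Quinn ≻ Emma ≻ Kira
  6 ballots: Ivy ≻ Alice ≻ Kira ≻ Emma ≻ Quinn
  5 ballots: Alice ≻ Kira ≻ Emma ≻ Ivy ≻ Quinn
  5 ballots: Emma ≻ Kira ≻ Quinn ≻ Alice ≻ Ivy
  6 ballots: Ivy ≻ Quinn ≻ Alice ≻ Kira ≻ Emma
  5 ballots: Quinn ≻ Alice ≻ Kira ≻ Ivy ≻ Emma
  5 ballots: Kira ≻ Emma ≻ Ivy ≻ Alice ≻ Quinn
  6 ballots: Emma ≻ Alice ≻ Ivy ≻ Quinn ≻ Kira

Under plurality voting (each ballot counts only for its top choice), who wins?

First-place votes: Ivy 16, Emma 11, Quinn 5, Kira 5, Alice 5.

Ivy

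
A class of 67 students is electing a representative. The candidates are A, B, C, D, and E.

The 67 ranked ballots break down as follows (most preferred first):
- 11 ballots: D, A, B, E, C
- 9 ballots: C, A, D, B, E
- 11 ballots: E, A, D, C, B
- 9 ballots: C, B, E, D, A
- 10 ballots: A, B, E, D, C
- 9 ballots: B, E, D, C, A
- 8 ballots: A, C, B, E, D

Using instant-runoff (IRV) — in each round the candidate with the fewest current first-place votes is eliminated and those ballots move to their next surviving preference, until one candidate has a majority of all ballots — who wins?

A

Round 1: A 18, B 9, C 18, D 11, E 11. B eliminated.
Round 2: A 18, C 18, D 11, E 20. D eliminated.
Round 3: A 29, C 18, E 20. C eliminated.
Round 4: A 38, E 29. A has a majority (≥34).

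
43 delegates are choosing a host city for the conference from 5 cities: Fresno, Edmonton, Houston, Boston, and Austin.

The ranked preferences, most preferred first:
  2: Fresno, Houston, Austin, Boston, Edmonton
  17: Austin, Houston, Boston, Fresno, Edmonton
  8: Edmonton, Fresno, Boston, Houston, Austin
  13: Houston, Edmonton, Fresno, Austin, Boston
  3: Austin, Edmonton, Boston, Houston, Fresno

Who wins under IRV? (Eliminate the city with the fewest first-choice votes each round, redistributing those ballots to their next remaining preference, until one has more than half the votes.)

Houston

Round 1: Fresno 2, Edmonton 8, Houston 13, Boston 0, Austin 20. Boston eliminated.
Round 2: Fresno 2, Edmonton 8, Houston 13, Austin 20. Fresno eliminated.
Round 3: Edmonton 8, Houston 15, Austin 20. Edmonton eliminated.
Round 4: Houston 23, Austin 20. Houston has a majority (≥22).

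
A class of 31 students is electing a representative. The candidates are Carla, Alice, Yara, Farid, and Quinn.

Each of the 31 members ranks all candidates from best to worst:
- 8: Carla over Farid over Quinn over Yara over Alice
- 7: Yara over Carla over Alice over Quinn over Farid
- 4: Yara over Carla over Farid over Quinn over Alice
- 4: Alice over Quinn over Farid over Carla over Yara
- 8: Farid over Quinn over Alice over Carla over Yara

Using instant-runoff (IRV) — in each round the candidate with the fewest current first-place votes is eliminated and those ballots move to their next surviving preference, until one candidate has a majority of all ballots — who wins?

Round 1: Carla 8, Alice 4, Yara 11, Farid 8, Quinn 0. Quinn eliminated.
Round 2: Carla 8, Alice 4, Yara 11, Farid 8. Alice eliminated.
Round 3: Carla 8, Yara 11, Farid 12. Carla eliminated.
Round 4: Yara 11, Farid 20. Farid has a majority (≥16).

Farid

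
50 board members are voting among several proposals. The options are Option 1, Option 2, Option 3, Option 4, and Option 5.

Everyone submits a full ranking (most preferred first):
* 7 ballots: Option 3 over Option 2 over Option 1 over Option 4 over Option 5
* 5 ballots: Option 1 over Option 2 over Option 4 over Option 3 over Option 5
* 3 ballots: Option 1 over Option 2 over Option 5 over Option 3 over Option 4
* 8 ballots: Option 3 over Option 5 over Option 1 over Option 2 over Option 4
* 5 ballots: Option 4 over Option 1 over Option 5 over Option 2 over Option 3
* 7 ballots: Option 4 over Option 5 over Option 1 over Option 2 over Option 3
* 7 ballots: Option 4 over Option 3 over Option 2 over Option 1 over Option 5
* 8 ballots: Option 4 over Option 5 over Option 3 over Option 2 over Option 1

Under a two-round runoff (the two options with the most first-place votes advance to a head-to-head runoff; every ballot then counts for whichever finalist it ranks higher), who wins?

Round 1 first-place votes: Option 1 8, Option 2 0, Option 3 15, Option 4 27, Option 5 0. Option 4 and Option 3 advance.
Runoff: Option 4 is ranked above Option 3 on 32 ballots, Option 3 above Option 4 on 18.

Option 4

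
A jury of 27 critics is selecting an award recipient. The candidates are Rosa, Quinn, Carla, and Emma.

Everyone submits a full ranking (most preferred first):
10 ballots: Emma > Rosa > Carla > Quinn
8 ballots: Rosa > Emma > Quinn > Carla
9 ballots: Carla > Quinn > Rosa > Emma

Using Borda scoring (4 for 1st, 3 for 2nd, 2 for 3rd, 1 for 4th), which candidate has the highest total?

Rosa

Rosa: 10×3 + 8×4 + 9×2 = 80
Quinn: 10×1 + 8×2 + 9×3 = 53
Carla: 10×2 + 8×1 + 9×4 = 64
Emma: 10×4 + 8×3 + 9×1 = 73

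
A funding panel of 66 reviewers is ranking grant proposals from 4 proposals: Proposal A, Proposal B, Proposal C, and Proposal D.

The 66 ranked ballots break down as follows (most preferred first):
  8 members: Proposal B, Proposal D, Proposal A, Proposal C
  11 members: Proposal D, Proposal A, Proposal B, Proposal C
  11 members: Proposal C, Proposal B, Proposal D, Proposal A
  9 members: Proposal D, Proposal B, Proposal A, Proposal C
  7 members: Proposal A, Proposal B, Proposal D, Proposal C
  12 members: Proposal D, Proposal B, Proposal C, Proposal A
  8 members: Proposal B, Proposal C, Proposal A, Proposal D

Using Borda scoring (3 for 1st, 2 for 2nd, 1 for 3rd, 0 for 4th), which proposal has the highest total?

Proposal A: 8×1 + 11×2 + 11×0 + 9×1 + 7×3 + 12×0 + 8×1 = 68
Proposal B: 8×3 + 11×1 + 11×2 + 9×2 + 7×2 + 12×2 + 8×3 = 137
Proposal C: 8×0 + 11×0 + 11×3 + 9×0 + 7×0 + 12×1 + 8×2 = 61
Proposal D: 8×2 + 11×3 + 11×1 + 9×3 + 7×1 + 12×3 + 8×0 = 130

Proposal B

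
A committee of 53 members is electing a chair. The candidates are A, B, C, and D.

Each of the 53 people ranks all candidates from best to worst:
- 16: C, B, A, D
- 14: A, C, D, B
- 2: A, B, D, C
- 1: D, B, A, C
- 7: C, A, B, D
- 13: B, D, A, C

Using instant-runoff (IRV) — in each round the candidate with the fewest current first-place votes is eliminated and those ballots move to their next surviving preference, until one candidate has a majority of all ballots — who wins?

Round 1: A 16, B 13, C 23, D 1. D eliminated.
Round 2: A 16, B 14, C 23. B eliminated.
Round 3: A 30, C 23. A has a majority (≥27).

A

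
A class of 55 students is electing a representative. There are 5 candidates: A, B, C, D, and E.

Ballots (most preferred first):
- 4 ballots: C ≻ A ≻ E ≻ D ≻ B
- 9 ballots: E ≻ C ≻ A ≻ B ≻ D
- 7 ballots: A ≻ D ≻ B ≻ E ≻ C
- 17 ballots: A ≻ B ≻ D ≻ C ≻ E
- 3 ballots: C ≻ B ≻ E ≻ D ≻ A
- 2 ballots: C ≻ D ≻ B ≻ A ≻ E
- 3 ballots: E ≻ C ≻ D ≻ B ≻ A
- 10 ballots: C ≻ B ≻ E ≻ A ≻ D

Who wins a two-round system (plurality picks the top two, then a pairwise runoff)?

C

Round 1 first-place votes: A 24, B 0, C 19, D 0, E 12. A and C advance.
Runoff: A is ranked above C on 24 ballots, C above A on 31.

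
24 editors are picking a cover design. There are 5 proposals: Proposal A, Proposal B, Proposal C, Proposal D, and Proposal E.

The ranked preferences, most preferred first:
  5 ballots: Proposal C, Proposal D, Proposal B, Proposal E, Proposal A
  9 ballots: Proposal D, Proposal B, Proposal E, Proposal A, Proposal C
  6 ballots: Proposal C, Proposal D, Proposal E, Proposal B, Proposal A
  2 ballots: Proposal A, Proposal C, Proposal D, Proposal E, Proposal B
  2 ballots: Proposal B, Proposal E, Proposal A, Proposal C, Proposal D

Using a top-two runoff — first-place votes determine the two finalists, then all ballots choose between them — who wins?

Round 1 first-place votes: Proposal A 2, Proposal B 2, Proposal C 11, Proposal D 9, Proposal E 0. Proposal C and Proposal D advance.
Runoff: Proposal C is ranked above Proposal D on 15 ballots, Proposal D above Proposal C on 9.

Proposal C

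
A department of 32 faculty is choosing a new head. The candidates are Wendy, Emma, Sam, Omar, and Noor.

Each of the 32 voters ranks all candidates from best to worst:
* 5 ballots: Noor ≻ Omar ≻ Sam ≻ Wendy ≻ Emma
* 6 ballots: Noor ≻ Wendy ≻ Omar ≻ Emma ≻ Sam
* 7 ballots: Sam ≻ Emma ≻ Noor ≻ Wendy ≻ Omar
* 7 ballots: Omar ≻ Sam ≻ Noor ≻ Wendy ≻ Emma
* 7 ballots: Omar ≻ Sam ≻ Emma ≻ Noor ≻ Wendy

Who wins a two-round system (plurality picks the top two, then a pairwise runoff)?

Round 1 first-place votes: Wendy 0, Emma 0, Sam 7, Omar 14, Noor 11. Omar and Noor advance.
Runoff: Omar is ranked above Noor on 14 ballots, Noor above Omar on 18.

Noor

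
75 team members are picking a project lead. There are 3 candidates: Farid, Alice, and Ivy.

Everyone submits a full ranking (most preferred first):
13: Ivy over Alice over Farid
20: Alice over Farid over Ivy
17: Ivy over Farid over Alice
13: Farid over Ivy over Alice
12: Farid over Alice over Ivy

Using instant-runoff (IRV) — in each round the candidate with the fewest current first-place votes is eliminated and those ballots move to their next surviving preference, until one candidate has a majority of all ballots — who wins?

Farid

Round 1: Farid 25, Alice 20, Ivy 30. Alice eliminated.
Round 2: Farid 45, Ivy 30. Farid has a majority (≥38).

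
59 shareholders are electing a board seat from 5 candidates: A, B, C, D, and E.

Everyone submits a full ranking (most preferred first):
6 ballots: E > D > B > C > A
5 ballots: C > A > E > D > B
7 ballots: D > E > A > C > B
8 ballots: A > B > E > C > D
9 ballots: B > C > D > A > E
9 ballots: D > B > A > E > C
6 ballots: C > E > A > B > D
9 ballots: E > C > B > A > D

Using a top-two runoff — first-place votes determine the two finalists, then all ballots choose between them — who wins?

E

Round 1 first-place votes: A 8, B 9, C 11, D 16, E 15. D and E advance.
Runoff: D is ranked above E on 25 ballots, E above D on 34.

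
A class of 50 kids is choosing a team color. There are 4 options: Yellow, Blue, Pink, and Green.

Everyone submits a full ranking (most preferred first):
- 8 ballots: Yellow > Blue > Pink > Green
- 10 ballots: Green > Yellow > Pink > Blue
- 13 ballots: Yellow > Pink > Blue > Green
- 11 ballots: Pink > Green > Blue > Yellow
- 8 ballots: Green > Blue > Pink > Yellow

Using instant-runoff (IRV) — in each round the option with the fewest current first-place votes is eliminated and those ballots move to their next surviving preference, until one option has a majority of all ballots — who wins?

Green

Round 1: Yellow 21, Blue 0, Pink 11, Green 18. Blue eliminated.
Round 2: Yellow 21, Pink 11, Green 18. Pink eliminated.
Round 3: Yellow 21, Green 29. Green has a majority (≥26).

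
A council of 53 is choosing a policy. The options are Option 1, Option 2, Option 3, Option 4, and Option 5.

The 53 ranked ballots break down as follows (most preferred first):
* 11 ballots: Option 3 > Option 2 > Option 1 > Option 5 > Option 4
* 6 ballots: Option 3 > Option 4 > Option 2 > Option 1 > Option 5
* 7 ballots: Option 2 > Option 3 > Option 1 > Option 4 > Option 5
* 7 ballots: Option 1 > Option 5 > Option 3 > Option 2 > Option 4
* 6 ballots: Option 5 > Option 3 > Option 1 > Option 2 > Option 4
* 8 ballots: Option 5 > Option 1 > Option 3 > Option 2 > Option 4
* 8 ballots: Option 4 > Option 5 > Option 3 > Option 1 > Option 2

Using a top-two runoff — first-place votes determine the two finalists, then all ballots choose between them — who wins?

Option 5

Round 1 first-place votes: Option 1 7, Option 2 7, Option 3 17, Option 4 8, Option 5 14. Option 3 and Option 5 advance.
Runoff: Option 3 is ranked above Option 5 on 24 ballots, Option 5 above Option 3 on 29.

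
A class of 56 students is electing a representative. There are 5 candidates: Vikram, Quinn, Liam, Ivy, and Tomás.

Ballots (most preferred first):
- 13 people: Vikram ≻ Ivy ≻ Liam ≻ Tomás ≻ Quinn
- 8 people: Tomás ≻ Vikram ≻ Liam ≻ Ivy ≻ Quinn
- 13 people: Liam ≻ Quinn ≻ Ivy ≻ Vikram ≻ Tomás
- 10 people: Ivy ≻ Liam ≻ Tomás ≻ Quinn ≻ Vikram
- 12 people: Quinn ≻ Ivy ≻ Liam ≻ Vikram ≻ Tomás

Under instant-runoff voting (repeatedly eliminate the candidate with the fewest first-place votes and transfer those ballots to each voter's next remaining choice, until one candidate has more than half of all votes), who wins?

Liam

Round 1: Vikram 13, Quinn 12, Liam 13, Ivy 10, Tomás 8. Tomás eliminated.
Round 2: Vikram 21, Quinn 12, Liam 13, Ivy 10. Ivy eliminated.
Round 3: Vikram 21, Quinn 12, Liam 23. Quinn eliminated.
Round 4: Vikram 21, Liam 35. Liam has a majority (≥29).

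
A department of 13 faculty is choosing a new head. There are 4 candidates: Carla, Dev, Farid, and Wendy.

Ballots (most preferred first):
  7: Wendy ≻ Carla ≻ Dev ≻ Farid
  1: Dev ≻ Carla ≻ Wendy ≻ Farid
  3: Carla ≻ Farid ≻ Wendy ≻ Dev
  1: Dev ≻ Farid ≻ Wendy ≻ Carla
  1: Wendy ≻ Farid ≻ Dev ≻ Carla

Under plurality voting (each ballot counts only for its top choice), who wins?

First-place votes: Carla 3, Dev 2, Farid 0, Wendy 8.

Wendy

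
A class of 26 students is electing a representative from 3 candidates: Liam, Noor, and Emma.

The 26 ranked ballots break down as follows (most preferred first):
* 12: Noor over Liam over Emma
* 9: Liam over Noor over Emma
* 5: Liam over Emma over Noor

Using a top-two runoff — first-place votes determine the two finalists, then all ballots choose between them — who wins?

Round 1 first-place votes: Liam 14, Noor 12, Emma 0. Liam and Noor advance.
Runoff: Liam is ranked above Noor on 14 ballots, Noor above Liam on 12.

Liam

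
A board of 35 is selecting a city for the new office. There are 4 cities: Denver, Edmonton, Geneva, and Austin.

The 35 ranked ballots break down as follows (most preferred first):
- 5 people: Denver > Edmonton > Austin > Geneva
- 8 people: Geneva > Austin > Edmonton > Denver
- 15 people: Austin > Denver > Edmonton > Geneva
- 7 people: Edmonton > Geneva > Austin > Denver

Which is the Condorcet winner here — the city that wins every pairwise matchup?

Austin vs Denver: 30–5
Austin vs Edmonton: 23–12
Austin vs Geneva: 20–15
Austin beats every other city.

Austin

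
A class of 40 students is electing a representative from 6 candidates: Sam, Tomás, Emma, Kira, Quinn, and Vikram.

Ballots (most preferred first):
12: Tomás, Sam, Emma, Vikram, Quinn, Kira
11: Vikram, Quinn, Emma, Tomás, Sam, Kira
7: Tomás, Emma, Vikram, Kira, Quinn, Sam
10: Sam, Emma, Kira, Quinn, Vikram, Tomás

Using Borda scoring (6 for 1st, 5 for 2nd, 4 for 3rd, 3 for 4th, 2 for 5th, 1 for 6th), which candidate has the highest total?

Sam: 12×5 + 11×2 + 7×1 + 10×6 = 149
Tomás: 12×6 + 11×3 + 7×6 + 10×1 = 157
Emma: 12×4 + 11×4 + 7×5 + 10×5 = 177
Kira: 12×1 + 11×1 + 7×3 + 10×4 = 84
Quinn: 12×2 + 11×5 + 7×2 + 10×3 = 123
Vikram: 12×3 + 11×6 + 7×4 + 10×2 = 150

Emma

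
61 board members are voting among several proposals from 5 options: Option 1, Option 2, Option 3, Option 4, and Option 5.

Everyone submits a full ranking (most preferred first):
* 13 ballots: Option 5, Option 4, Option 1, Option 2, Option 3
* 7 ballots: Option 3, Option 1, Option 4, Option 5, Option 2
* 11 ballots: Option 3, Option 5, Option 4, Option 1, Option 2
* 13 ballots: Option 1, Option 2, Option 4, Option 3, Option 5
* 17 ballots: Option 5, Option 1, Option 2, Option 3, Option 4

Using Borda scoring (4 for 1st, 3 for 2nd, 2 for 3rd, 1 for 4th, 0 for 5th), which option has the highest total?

Option 1: 13×2 + 7×3 + 11×1 + 13×4 + 17×3 = 161
Option 2: 13×1 + 7×0 + 11×0 + 13×3 + 17×2 = 86
Option 3: 13×0 + 7×4 + 11×4 + 13×1 + 17×1 = 102
Option 4: 13×3 + 7×2 + 11×2 + 13×2 + 17×0 = 101
Option 5: 13×4 + 7×1 + 11×3 + 13×0 + 17×4 = 160

Option 1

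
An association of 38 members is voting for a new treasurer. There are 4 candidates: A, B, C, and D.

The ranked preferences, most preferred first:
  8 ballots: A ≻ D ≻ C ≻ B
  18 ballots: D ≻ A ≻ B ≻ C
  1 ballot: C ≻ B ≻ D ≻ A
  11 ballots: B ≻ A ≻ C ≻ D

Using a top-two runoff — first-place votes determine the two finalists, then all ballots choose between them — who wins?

Round 1 first-place votes: A 8, B 11, C 1, D 18. D and B advance.
Runoff: D is ranked above B on 26 ballots, B above D on 12.

D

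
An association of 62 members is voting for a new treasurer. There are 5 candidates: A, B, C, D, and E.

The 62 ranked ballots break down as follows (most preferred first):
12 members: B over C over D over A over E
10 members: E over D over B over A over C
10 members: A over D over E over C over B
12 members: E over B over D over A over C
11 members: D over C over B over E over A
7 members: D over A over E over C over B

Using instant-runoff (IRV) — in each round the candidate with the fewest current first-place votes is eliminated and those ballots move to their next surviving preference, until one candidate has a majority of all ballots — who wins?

D

Round 1: A 10, B 12, C 0, D 18, E 22. C eliminated.
Round 2: A 10, B 12, D 18, E 22. A eliminated.
Round 3: B 12, D 28, E 22. B eliminated.
Round 4: D 40, E 22. D has a majority (≥32).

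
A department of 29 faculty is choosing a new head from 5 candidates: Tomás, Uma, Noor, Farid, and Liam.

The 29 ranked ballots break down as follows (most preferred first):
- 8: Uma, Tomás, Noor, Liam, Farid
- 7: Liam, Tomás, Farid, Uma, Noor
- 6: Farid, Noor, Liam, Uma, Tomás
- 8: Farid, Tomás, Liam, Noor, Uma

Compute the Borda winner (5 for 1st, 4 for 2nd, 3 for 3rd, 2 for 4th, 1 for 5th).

Farid

Tomás: 8×4 + 7×4 + 6×1 + 8×4 = 98
Uma: 8×5 + 7×2 + 6×2 + 8×1 = 74
Noor: 8×3 + 7×1 + 6×4 + 8×2 = 71
Farid: 8×1 + 7×3 + 6×5 + 8×5 = 99
Liam: 8×2 + 7×5 + 6×3 + 8×3 = 93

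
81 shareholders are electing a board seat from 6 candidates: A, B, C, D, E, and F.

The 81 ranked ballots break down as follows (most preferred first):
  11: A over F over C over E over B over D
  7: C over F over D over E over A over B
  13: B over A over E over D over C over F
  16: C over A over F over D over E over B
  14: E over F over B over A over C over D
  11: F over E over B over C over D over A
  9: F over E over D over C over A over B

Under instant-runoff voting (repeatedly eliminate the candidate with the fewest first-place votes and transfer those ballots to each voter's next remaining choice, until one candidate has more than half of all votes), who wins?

F

Round 1: A 11, B 13, C 23, D 0, E 14, F 20. D eliminated.
Round 2: A 11, B 13, C 23, E 14, F 20. A eliminated.
Round 3: B 13, C 23, E 14, F 31. B eliminated.
Round 4: C 23, E 27, F 31. C eliminated.
Round 5: E 27, F 54. F has a majority (≥41).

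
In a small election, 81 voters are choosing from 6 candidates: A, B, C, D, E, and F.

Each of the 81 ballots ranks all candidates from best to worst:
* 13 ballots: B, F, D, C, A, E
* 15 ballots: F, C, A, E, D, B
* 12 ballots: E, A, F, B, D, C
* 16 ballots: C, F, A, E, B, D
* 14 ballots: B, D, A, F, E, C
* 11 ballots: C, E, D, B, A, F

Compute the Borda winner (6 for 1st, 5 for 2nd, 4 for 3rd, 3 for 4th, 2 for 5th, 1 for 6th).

A: 13×2 + 15×4 + 12×5 + 16×4 + 14×4 + 11×2 = 288
B: 13×6 + 15×1 + 12×3 + 16×2 + 14×6 + 11×3 = 278
C: 13×3 + 15×5 + 12×1 + 16×6 + 14×1 + 11×6 = 302
D: 13×4 + 15×2 + 12×2 + 16×1 + 14×5 + 11×4 = 236
E: 13×1 + 15×3 + 12×6 + 16×3 + 14×2 + 11×5 = 261
F: 13×5 + 15×6 + 12×4 + 16×5 + 14×3 + 11×1 = 336

F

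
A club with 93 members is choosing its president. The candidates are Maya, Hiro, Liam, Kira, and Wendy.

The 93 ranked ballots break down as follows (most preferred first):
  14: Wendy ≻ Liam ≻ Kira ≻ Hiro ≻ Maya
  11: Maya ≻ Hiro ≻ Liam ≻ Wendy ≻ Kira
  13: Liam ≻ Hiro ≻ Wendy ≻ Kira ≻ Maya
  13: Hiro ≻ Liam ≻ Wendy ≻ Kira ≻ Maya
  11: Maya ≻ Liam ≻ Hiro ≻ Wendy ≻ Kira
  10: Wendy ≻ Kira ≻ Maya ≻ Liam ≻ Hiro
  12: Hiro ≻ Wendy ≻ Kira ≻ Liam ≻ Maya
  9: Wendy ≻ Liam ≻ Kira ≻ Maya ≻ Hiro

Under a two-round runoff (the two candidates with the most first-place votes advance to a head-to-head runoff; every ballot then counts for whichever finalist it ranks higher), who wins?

Hiro

Round 1 first-place votes: Maya 22, Hiro 25, Liam 13, Kira 0, Wendy 33. Wendy and Hiro advance.
Runoff: Wendy is ranked above Hiro on 33 ballots, Hiro above Wendy on 60.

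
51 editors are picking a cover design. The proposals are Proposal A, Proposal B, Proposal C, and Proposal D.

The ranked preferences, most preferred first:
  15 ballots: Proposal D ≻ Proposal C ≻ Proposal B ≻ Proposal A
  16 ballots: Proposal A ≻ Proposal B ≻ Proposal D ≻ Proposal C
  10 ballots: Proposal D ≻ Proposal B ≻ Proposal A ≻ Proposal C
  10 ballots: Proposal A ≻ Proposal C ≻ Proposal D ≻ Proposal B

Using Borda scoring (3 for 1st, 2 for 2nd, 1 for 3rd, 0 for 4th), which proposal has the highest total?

Proposal D

Proposal A: 15×0 + 16×3 + 10×1 + 10×3 = 88
Proposal B: 15×1 + 16×2 + 10×2 + 10×0 = 67
Proposal C: 15×2 + 16×0 + 10×0 + 10×2 = 50
Proposal D: 15×3 + 16×1 + 10×3 + 10×1 = 101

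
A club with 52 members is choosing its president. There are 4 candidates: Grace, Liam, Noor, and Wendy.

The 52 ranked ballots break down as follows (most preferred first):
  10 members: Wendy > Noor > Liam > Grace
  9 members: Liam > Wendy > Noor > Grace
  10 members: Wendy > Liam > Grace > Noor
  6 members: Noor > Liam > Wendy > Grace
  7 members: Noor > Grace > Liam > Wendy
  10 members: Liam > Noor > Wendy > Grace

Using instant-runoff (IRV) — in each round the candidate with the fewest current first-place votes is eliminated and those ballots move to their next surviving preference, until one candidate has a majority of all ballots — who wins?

Round 1: Grace 0, Liam 19, Noor 13, Wendy 20. Grace eliminated.
Round 2: Liam 19, Noor 13, Wendy 20. Noor eliminated.
Round 3: Liam 32, Wendy 20. Liam has a majority (≥27).

Liam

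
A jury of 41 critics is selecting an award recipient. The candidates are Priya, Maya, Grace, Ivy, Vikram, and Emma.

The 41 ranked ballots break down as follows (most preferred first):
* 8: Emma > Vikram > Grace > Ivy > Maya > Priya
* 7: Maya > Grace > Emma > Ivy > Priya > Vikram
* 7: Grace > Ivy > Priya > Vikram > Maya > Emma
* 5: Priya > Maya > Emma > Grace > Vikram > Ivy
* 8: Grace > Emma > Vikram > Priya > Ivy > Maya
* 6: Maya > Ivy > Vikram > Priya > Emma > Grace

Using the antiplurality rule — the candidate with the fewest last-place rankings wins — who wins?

Last-place votes: Priya 8, Maya 8, Grace 6, Ivy 5, Vikram 7, Emma 7.

Ivy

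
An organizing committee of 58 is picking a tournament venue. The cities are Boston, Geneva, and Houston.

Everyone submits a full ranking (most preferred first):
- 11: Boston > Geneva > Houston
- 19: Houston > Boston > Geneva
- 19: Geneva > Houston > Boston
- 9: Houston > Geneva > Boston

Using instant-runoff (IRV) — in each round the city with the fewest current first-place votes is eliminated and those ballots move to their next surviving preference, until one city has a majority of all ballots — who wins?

Geneva

Round 1: Boston 11, Geneva 19, Houston 28. Boston eliminated.
Round 2: Geneva 30, Houston 28. Geneva has a majority (≥30).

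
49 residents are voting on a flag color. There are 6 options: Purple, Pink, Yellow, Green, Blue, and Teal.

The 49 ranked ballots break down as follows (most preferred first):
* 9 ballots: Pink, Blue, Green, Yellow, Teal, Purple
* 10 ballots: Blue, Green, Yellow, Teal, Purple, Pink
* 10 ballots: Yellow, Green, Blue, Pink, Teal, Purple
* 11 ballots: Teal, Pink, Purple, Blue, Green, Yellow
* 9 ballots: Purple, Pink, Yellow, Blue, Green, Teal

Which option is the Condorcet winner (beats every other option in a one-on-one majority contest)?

Pink

Pink vs Purple: 30–19
Pink vs Yellow: 29–20
Pink vs Green: 29–20
Pink vs Blue: 29–20
Pink vs Teal: 28–21
Pink beats every other option.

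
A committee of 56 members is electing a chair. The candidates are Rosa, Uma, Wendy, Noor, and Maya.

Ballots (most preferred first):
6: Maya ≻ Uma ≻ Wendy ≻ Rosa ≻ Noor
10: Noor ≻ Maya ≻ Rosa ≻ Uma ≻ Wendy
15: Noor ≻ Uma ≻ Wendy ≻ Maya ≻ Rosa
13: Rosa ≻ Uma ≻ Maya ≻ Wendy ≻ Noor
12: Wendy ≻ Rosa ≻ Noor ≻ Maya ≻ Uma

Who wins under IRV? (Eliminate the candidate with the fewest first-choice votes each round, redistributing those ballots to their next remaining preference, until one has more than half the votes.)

Round 1: Rosa 13, Uma 0, Wendy 12, Noor 25, Maya 6. Uma eliminated.
Round 2: Rosa 13, Wendy 12, Noor 25, Maya 6. Maya eliminated.
Round 3: Rosa 13, Wendy 18, Noor 25. Rosa eliminated.
Round 4: Wendy 31, Noor 25. Wendy has a majority (≥29).

Wendy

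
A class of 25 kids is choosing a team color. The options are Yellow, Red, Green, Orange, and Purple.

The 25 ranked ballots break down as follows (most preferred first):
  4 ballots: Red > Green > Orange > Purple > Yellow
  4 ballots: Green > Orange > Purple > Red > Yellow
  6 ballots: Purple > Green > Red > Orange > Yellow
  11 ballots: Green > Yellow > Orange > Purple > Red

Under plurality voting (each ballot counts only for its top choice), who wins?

First-place votes: Yellow 0, Red 4, Green 15, Orange 0, Purple 6.

Green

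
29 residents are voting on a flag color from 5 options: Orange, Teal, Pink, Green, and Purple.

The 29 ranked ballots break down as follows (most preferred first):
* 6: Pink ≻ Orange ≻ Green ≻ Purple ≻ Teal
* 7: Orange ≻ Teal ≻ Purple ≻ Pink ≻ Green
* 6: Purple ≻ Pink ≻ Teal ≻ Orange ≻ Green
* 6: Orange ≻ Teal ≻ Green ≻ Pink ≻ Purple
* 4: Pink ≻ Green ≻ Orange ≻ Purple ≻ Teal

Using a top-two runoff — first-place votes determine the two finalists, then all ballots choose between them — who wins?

Round 1 first-place votes: Orange 13, Teal 0, Pink 10, Green 0, Purple 6. Orange and Pink advance.
Runoff: Orange is ranked above Pink on 13 ballots, Pink above Orange on 16.

Pink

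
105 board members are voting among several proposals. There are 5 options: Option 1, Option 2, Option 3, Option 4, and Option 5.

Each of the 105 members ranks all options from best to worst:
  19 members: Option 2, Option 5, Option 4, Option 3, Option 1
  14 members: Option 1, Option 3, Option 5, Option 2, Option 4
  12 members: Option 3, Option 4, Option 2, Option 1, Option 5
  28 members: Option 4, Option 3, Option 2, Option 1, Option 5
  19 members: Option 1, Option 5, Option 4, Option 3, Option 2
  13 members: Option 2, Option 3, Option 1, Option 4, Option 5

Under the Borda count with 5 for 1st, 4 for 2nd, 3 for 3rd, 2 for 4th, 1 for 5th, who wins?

Option 3

Option 1: 19×1 + 14×5 + 12×2 + 28×2 + 19×5 + 13×3 = 303
Option 2: 19×5 + 14×2 + 12×3 + 28×3 + 19×1 + 13×5 = 327
Option 3: 19×2 + 14×4 + 12×5 + 28×4 + 19×2 + 13×4 = 356
Option 4: 19×3 + 14×1 + 12×4 + 28×5 + 19×3 + 13×2 = 342
Option 5: 19×4 + 14×3 + 12×1 + 28×1 + 19×4 + 13×1 = 247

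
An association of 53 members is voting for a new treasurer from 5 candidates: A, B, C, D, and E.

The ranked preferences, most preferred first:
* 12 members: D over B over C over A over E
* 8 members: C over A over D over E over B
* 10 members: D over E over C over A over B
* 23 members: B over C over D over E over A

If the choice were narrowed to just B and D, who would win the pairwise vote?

B is ranked above D on 23 ballots; D above B on 30.

D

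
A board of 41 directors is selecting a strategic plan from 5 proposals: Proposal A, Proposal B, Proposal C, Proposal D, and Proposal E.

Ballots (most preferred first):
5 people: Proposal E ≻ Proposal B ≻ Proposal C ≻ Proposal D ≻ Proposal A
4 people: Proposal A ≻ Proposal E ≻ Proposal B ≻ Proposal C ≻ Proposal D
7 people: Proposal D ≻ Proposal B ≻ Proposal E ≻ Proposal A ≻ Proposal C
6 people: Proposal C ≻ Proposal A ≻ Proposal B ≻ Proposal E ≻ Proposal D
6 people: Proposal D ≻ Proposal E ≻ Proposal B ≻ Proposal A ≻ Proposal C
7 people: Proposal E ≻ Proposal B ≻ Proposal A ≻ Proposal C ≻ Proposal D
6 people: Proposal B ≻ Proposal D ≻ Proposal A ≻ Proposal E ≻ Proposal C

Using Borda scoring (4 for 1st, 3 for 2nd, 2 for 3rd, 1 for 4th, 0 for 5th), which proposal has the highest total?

Proposal A: 5×0 + 4×4 + 7×1 + 6×3 + 6×1 + 7×2 + 6×2 = 73
Proposal B: 5×3 + 4×2 + 7×3 + 6×2 + 6×2 + 7×3 + 6×4 = 113
Proposal C: 5×2 + 4×1 + 7×0 + 6×4 + 6×0 + 7×1 + 6×0 = 45
Proposal D: 5×1 + 4×0 + 7×4 + 6×0 + 6×4 + 7×0 + 6×3 = 75
Proposal E: 5×4 + 4×3 + 7×2 + 6×1 + 6×3 + 7×4 + 6×1 = 104

Proposal B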